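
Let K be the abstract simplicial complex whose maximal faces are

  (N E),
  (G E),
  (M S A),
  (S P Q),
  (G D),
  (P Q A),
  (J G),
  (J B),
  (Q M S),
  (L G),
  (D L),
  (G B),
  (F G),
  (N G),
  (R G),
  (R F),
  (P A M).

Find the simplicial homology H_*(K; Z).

H_0 ≅ Z^2,  H_1 ≅ Z^5,  H_2 = 0.

Order the vertices as A < B < D < E < F < G < J < L < M < N < P < Q < R < S. Listing each simplex with vertices in this order, K has dimension 2 with simplices:

  0-simplices (14): A, B, D, E, F, G, J, L, M, N, P, Q, R, S
  1-simplices (22): AM, AP, AQ, AS, BG, BJ, DG, DL, EG, EN, FG, FR, GJ, GL, GN, GR, MP, MQ, MS, PQ, PS, QS
  2-simplices (5): AMP, AMS, APQ, MQS, PQS

giving chain groups C_0 ≅ Z^14, C_1 ≅ Z^22, C_2 ≅ Z^5.

∂_1: C_1 → C_0 maps an edge to its endpoints' difference, ∂[p,q] = q − p.
The 14×22 boundary matrix has rank 12 and Smith normal form diag(1,1,1,1,1,1,1,1,1,1,1,1).

The boundary map ∂_2: C_2 → C_1 sends each 2-simplex [p,q,r] to [q,r] − [p,r] + [p,q]. For instance
  ∂MQS = QS − MS + MQ,
  ∂AMP = MP − AP + AM.
The resulting 22×5 matrix has rank 5, and its Smith normal form has invariant factors (1,1,1,1,1).

Computing H_k = (kernel of ∂_k) / (image of ∂_{k+1}):

  H_0: rank C_0 − rank ∂_1 = 14 − 12 = 2, and the invariant factors of ∂_1 are all 1, so H_0 ≅ Z^2.
  H_1: rank ker ∂_1 − rank ∂_2 = (22 − 12) − 5 = 5, and the invariant factors of ∂_2 are all 1, so H_1 ≅ Z^5.
  H_2: rank ker ∂_2 − rank ∂_3 = (5 − 5) − 0 = 0, and there is no ∂_3, so H_2 ≅ 0.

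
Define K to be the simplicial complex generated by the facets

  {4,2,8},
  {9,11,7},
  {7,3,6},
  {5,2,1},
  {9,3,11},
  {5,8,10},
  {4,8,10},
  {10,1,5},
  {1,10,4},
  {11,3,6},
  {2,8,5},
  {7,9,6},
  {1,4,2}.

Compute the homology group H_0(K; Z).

H_0 ≅ Z^2.

Order the vertices as 1 < 2 < 3 < 4 < 5 < 6 < 7 < 8 < 9 < 10 < 11. Listing each simplex with vertices in this order, K has dimension 2 with simplices:

  0-simplices (11): [1], [2], [3], [4], [5], [6], [7], [8], [9], [10], [11]
  1-simplices (22): [1,2], [1,4], [1,5], [1,10], [2,4], [2,5], [2,8], [3,6], [3,7], [3,9], [3,11], [4,8], [4,10], [5,8], [5,10], [6,7], [6,9], [6,11], [7,9], [7,11], [8,10], [9,11]
  2-simplices (13): [1,2,4], [1,2,5], [1,4,10], [1,5,10], [2,4,8], [2,5,8], [3,6,7], [3,6,11], [3,9,11], [4,8,10], [5,8,10], [6,7,9], [7,9,11]

giving chain groups C_0 ≅ Z^11, C_1 ≅ Z^22, C_2 ≅ Z^13.

∂_1: C_1 → C_0 is given by ∂[p,q] = [q] − [p].
As a 11×22 matrix over Z this has rank 9, with invariant factors (1,1,1,1,1,1,1,1,1).

Boundary ∂_2: C_2 → C_1 maps a triangle to the signed sum of its edges. For instance
  ∂[4,8,10] = [8,10] − [4,10] + [4,8],
  ∂[3,6,7] = [6,7] − [3,7] + [3,6].
The resulting 22×13 matrix has rank 12, and its Smith normal form has invariant factors (1,1,1,1,1,1,1,1,1,1,1,1).

Reading off H_k = ker ∂_k / im ∂_{k+1}:

  H_0: rank C_0 − rank ∂_1 = 11 − 9 = 2, and the invariant factors of ∂_1 are all 1, so H_0 ≅ Z^2.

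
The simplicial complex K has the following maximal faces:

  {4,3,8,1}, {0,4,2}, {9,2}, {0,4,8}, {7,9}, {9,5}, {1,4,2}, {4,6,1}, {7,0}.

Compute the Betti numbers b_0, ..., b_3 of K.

Take the total order 0 < 1 < 2 < 3 < 4 < 5 < 6 < 7 < 8 < 9 on the vertex set. Then K (dimension 3) consists of the simplices:

  0-simplices (10): [0], [1], [2], [3], [4], [5], [6], [7], [8], [9]
  1-simplices (17): [0,2], [0,4], [0,7], [0,8], [1,2], [1,3], [1,4], [1,6], [1,8], [2,4], [2,9], [3,4], [3,8], [4,6], [4,8], [5,9], [7,9]
  2-simplices (8): [0,2,4], [0,4,8], [1,2,4], [1,3,4], [1,3,8], [1,4,6], [1,4,8], [3,4,8]
  3-simplices (1): [1,3,4,8]

Hence C_0 ≅ Z^10, C_1 ≅ Z^17, C_2 ≅ Z^8, C_3 ≅ Z^1.

The boundary map ∂_1: C_1 → C_0 sends each edge [p,q] (with p < q) to q − p. For instance
  ∂[1,3] = [3] − [1].
The 10×17 boundary matrix has rank 9 and Smith normal form diag(1,1,1,1,1,1,1,1,1).

∂_2: C_2 → C_1 sends each 2-simplex [p,q,r] to [q,r] − [p,r] + [p,q]. For instance
  ∂[1,4,6] = [4,6] − [1,6] + [1,4],
  ∂[0,4,8] = [4,8] − [0,8] + [0,4].
The resulting 17×8 matrix has rank 7, and its Smith normal form has invariant factors (1,1,1,1,1,1,1).

∂_3: C_3 → C_2 sends each 3-simplex σ to the alternating sum Σ_i (−1)^i (σ with its i-th vertex removed). For instance
  ∂[1,3,4,8] = [3,4,8] − [1,4,8] + [1,3,8] − [1,3,4].
This gives a 8×1 integer matrix of rank 1; reducing to Smith normal form yields diagonal entries (1).

Reading off H_k = ker ∂_k / im ∂_{k+1}:

  H_0: rank C_0 − rank ∂_1 = 10 − 9 = 1, and the invariant factors of ∂_1 are all 1, so H_0 ≅ Z.
  H_1: rank ker ∂_1 − rank ∂_2 = (17 − 9) − 7 = 1, and the invariant factors of ∂_2 are all 1, so H_1 ≅ Z.
  H_2: rank ker ∂_2 − rank ∂_3 = (8 − 7) − 1 = 0, and the invariant factors of ∂_3 are all 1, so H_2 ≅ 0.
  H_3: rank ker ∂_3 − rank ∂_4 = (1 − 1) − 0 = 0, and there is no ∂_4, so H_3 ≅ 0.

As a check, the Euler characteristic is 10 − 17 + 8 − 1 = 0, which agrees with 1 − 1 + 0 − 0 = 0.

Hence the Betti numbers are b_0 = 1, b_1 = 1, b_2 = 0, b_3 = 0.

b_0 = 1, b_1 = 1, b_2 = 0, b_3 = 0.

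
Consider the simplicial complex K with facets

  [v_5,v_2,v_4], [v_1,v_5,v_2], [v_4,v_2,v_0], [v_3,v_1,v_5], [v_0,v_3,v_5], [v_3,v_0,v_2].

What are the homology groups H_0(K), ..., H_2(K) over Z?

Order the vertices as v_0 < v_1 < v_2 < v_3 < v_4 < v_5. Listing each simplex with vertices in this order, K has dimension 2 with simplices:

  0-simplices (6): [v_0], [v_1], [v_2], [v_3], [v_4], [v_5]
  1-simplices (12): [v_0,v_2], [v_0,v_3], [v_0,v_4], [v_0,v_5], [v_1,v_2], [v_1,v_3], [v_1,v_5], [v_2,v_3], [v_2,v_4], [v_2,v_5], [v_3,v_5], [v_4,v_5]
  2-simplices (6): [v_0,v_2,v_3], [v_0,v_2,v_4], [v_0,v_3,v_5], [v_1,v_2,v_5], [v_1,v_3,v_5], [v_2,v_4,v_5]

Hence C_0 ≅ Z^6, C_1 ≅ Z^12, C_2 ≅ Z^6.

Boundary ∂_1: C_1 → C_0 is given by ∂[p,q] = [q] − [p]. For instance
  ∂[v_0,v_3] = [v_3] − [v_0].
The 6×12 boundary matrix has rank 5 and Smith normal form diag(1,1,1,1,1).

∂_2: C_2 → C_1 sends each 2-simplex [p,q,r] to [q,r] − [p,r] + [p,q]. For instance
  ∂[v_0,v_2,v_3] = [v_2,v_3] − [v_0,v_3] + [v_0,v_2],
  ∂[v_1,v_3,v_5] = [v_3,v_5] − [v_1,v_5] + [v_1,v_3].
The 12×6 boundary matrix has rank 6 and Smith normal form diag(1,1,1,1,1,1).

From H_k ≅ ker(∂_k) / im(∂_{k+1}) we obtain:

  H_0: rank C_0 − rank ∂_1 = 6 − 5 = 1, and the invariant factors of ∂_1 are all 1, so H_0 = Z.
  H_1: rank ker ∂_1 − rank ∂_2 = (12 − 5) − 6 = 1, and the invariant factors of ∂_2 are all 1, so H_1 = Z.
  H_2: rank ker ∂_2 − rank ∂_3 = (6 − 6) − 0 = 0, and there is no ∂_3, so H_2 = 0.

(K is a triangulation of the cylinder S^1 x I.)

H_0 ≅ Z,  H_1 ≅ Z,  H_2 = 0.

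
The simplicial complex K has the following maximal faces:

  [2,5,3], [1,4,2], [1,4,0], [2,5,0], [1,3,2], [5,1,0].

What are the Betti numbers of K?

b_0 = 1, b_1 = 1, b_2 = 0.

Order the vertices as 0 < 1 < 2 < 3 < 4 < 5. Listing each simplex with vertices in this order, K has dimension 2 with simplices:

  0-simplices (6): [0], [1], [2], [3], [4], [5]
  1-simplices (12): [0,1], [0,2], [0,4], [0,5], [1,2], [1,3], [1,4], [1,5], [2,3], [2,4], [2,5], [3,5]
  2-simplices (6): [0,1,4], [0,1,5], [0,2,5], [1,2,3], [1,2,4], [2,3,5]

so the chain groups are C_0 ≅ Z^6, C_1 ≅ Z^12, C_2 ≅ Z^6.

Boundary ∂_1: C_1 → C_0 sends each edge [p,q] (with p < q) to q − p. For instance
  ∂[2,4] = [4] − [2].
The 6×12 boundary matrix has rank 5 and Smith normal form diag(1,1,1,1,1).

Boundary ∂_2: C_2 → C_1 maps a triangle to the signed sum of its edges. For instance
  ∂[1,2,4] = [2,4] − [1,4] + [1,2],
  ∂[2,3,5] = [3,5] − [2,5] + [2,3].
As a 12×6 matrix over Z this has rank 6, with invariant factors (1,1,1,1,1,1).

Reading off H_k = ker ∂_k / im ∂_{k+1}:

  H_0: rank C_0 − rank ∂_1 = 6 − 5 = 1, and the invariant factors of ∂_1 are all 1, so H_0 = Z.
  H_1: rank ker ∂_1 − rank ∂_2 = (12 − 5) − 6 = 1, and the invariant factors of ∂_2 are all 1, so H_1 = Z.
  H_2: rank ker ∂_2 − rank ∂_3 = (6 − 6) − 0 = 0, and there is no ∂_3, so H_2 = 0.

Hence the Betti numbers are b_0 = 1, b_1 = 1, b_2 = 0.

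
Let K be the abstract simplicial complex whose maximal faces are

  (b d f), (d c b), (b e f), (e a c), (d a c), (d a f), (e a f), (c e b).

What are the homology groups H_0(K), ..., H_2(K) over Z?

H_0 = Z,  H_1 = 0,  H_2 = Z.

Order the vertices as a < b < c < d < e < f. Listing each simplex with vertices in this order, K has dimension 2 with simplices:

  0-simplices (6): a, b, c, d, e, f
  1-simplices (12): ac, ad, ae, af, bc, bd, be, bf, cd, ce, df, ef
  2-simplices (8): acd, ace, adf, aef, bcd, bce, bdf, bef

giving chain groups C_0 ≅ Z^6, C_1 ≅ Z^12, C_2 ≅ Z^8.

Boundary ∂_1: C_1 → C_0 maps an edge to its endpoints' difference, ∂[p,q] = q − p.
As a 6×12 matrix over Z this has rank 5, with invariant factors (1,1,1,1,1).

The boundary map ∂_2: C_2 → C_1 acts by ∂[p,q,r] = [q,r] − [p,r] + [p,q]. For instance
  ∂bcd = cd − bd + bc,
  ∂bdf = df − bf + bd.
The resulting 12×8 matrix has rank 7, and its Smith normal form has invariant factors (1,1,1,1,1,1,1).

Computing H_k = (kernel of ∂_k) / (image of ∂_{k+1}):

  H_0: rank C_0 − rank ∂_1 = 6 − 5 = 1, and the invariant factors of ∂_1 are all 1, so H_0 ≅ Z.
  H_1: rank ker ∂_1 − rank ∂_2 = (12 − 5) − 7 = 0, and the invariant factors of ∂_2 are all 1, so H_1 ≅ 0.
  H_2: rank ker ∂_2 − rank ∂_3 = (8 − 7) − 0 = 1, and there is no ∂_3, so H_2 ≅ Z.

As a check, the Euler characteristic is 6 − 12 + 8 = 2, which agrees with 1 − 0 + 1 = 2.
(K is a triangulation of the 2-sphere S^2.)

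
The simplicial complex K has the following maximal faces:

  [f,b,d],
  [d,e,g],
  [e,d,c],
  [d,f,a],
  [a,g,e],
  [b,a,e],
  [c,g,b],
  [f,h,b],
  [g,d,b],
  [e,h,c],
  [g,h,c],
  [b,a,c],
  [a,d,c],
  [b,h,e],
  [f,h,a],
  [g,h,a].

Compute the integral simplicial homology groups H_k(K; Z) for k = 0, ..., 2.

Take the total order a < b < c < d < e < f < g < h on the vertex set. Then K (dimension 2) consists of the simplices:

  0-simplices (8): a, b, c, d, e, f, g, h
  1-simplices (24): ab, ac, ad, ae, af, ag, ah, bc, bd, be, bf, bg, bh, cd, ce, cg, ch, de, df, dg, eg, eh, fh, gh
  2-simplices (16): abc, abe, acd, adf, aeg, afh, agh, bcg, bdf, bdg, beh, bfh, cde, ceh, cgh, deg

so the chain groups are C_0 ≅ Z^8, C_1 ≅ Z^24, C_2 ≅ Z^16.

Boundary ∂_1: C_1 → C_0 maps an edge to its endpoints' difference, ∂[p,q] = q − p.
This gives a 8×24 integer matrix of rank 7; reducing to Smith normal form yields diagonal entries (1,1,1,1,1,1,1).

Boundary ∂_2: C_2 → C_1 sends each 2-simplex [p,q,r] to [q,r] − [p,r] + [p,q]. For instance
  ∂acd = cd − ad + ac,
  ∂bdf = df − bf + bd.
The resulting 24×16 matrix has rank 15, and its Smith normal form has invariant factors (1,1,1,1,1,1,1,1,1,1,1,1,1,1,1).

Reading off H_k = ker ∂_k / im ∂_{k+1}:

  H_0: rank C_0 − rank ∂_1 = 8 − 7 = 1, and the invariant factors of ∂_1 are all 1, so H_0 = Z.
  H_1: rank ker ∂_1 − rank ∂_2 = (24 − 7) − 15 = 2, and the invariant factors of ∂_2 are all 1, so H_1 = Z^2.
  H_2: rank ker ∂_2 − rank ∂_3 = (16 − 15) − 0 = 1, and there is no ∂_3, so H_2 = Z.

H_0 = Z,  H_1 = Z^2,  H_2 = Z.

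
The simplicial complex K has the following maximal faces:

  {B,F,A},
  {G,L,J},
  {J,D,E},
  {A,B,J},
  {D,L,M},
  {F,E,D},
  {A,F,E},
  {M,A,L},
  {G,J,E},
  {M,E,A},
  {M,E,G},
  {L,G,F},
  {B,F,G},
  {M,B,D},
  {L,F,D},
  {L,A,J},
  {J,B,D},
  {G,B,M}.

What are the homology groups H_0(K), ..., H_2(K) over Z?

H_0 ≅ Z,  H_1 ≅ Z^2,  H_2 ≅ Z.

We work with the vertex ordering A < B < D < E < F < G < J < L < M. The simplices of K, each written with vertices in increasing order, are:

  0-simplices (9): A, B, D, E, F, G, J, L, M
  1-simplices (27): AB, AE, AF, AJ, AL, AM, BD, BF, BG, BJ, BM, DE, DF, DJ, DL, DM, EF, EG, EJ, EM, FG, FL, GJ, GL, GM, JL, LM
  2-simplices (18): ABF, ABJ, AEF, AEM, AJL, ALM, BDJ, BDM, BFG, BGM, DEF, DEJ, DFL, DLM, EGJ, EGM, FGL, GJL

Hence C_0 ≅ Z^9, C_1 ≅ Z^27, C_2 ≅ Z^18.

∂_1: C_1 → C_0 is given by ∂[p,q] = [q] − [p]. For instance
  ∂FL = L − F.
As a 9×27 matrix over Z this has rank 8, with invariant factors (1,1,1,1,1,1,1,1).

Boundary ∂_2: C_2 → C_1 acts by ∂[p,q,r] = [q,r] − [p,r] + [p,q]. For instance
  ∂BGM = GM − BM + BG,
  ∂ABJ = BJ − AJ + AB.
The 27×18 boundary matrix has rank 17 and Smith normal form diag(1,1,1,1,1,1,1,1,1,1,1,1,1,1,1,1,1).

Now H_k = ker ∂_k / im ∂_{k+1}, so:

  H_0: rank C_0 − rank ∂_1 = 9 − 8 = 1, and the invariant factors of ∂_1 are all 1, so H_0 = Z.
  H_1: rank ker ∂_1 − rank ∂_2 = (27 − 8) − 17 = 2, and the invariant factors of ∂_2 are all 1, so H_1 = Z^2.
  H_2: rank ker ∂_2 − rank ∂_3 = (18 − 17) − 0 = 1, and there is no ∂_3, so H_2 = Z.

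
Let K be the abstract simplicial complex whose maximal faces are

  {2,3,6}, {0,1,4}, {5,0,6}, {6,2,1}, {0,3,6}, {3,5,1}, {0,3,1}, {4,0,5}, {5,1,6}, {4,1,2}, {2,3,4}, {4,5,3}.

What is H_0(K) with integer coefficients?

Take the total order 0 < 1 < 2 < 3 < 4 < 5 < 6 on the vertex set. Then K (dimension 2) consists of the simplices:

  0-simplices (7): [0], [1], [2], [3], [4], [5], [6]
  1-simplices (18): [0,1], [0,3], [0,4], [0,5], [0,6], [1,2], [1,3], [1,4], [1,5], [1,6], [2,3], [2,4], [2,6], [3,4], [3,5], [3,6], [4,5], [5,6]
  2-simplices (12): [0,1,3], [0,1,4], [0,3,6], [0,4,5], [0,5,6], [1,2,4], [1,2,6], [1,3,5], [1,5,6], [2,3,4], [2,3,6], [3,4,5]

giving chain groups C_0 ≅ Z^7, C_1 ≅ Z^18, C_2 ≅ Z^12.

∂_1: C_1 → C_0 sends each edge [p,q] (with p < q) to q − p.
As a 7×18 matrix over Z this has rank 6, with invariant factors (1,1,1,1,1,1).

Boundary ∂_2: C_2 → C_1 maps a triangle to the signed sum of its edges. For instance
  ∂[0,3,6] = [3,6] − [0,6] + [0,3],
  ∂[0,4,5] = [4,5] − [0,5] + [0,4].
The 18×12 boundary matrix has rank 12 and Smith normal form diag(1,1,1,1,1,1,1,1,1,1,1,2).

Computing H_k = (kernel of ∂_k) / (image of ∂_{k+1}):

  H_0: rank C_0 − rank ∂_1 = 7 − 6 = 1, and the invariant factors of ∂_1 are all 1, so H_0 ≅ Z.

(K is a triangulation of the real projective plane RP^2.)

H_0 ≅ Z.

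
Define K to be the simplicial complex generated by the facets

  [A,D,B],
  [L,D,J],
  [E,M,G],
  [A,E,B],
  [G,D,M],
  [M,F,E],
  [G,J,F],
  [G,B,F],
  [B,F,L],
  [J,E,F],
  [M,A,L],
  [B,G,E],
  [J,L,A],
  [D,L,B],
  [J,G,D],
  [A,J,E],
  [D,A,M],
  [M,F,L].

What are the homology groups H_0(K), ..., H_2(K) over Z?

We work with the vertex ordering A < B < D < E < F < G < J < L < M. The simplices of K, each written with vertices in increasing order, are:

  0-simplices (9): A, B, D, E, F, G, J, L, M
  1-simplices (27): AB, AD, AE, AJ, AL, AM, BD, BE, BF, BG, BL, DG, DJ, DL, DM, EF, EG, EJ, EM, FG, FJ, FL, FM, GJ, GM, JL, LM
  2-simplices (18): ABD, ABE, ADM, AEJ, AJL, ALM, BDL, BEG, BFG, BFL, DGJ, DGM, DJL, EFJ, EFM, EGM, FGJ, FLM

Hence C_0 ≅ Z^9, C_1 ≅ Z^27, C_2 ≅ Z^18.

The boundary map ∂_1: C_1 → C_0 maps an edge to its endpoints' difference, ∂[p,q] = q − p.
The resulting 9×27 matrix has rank 8, and its Smith normal form has invariant factors (1,1,1,1,1,1,1,1).

Boundary ∂_2: C_2 → C_1 maps a triangle to the signed sum of its edges. For instance
  ∂DGJ = GJ − DJ + DG,
  ∂ABE = BE − AE + AB.
The 27×18 boundary matrix has rank 18 and Smith normal form diag(1,1,1,1,1,1,1,1,1,1,1,1,1,1,1,1,1,2).

Now H_k = ker ∂_k / im ∂_{k+1}, so:

  H_0: rank C_0 − rank ∂_1 = 9 − 8 = 1, and the invariant factors of ∂_1 are all 1, so H_0 ≅ Z.
  H_1: rank ker ∂_1 − rank ∂_2 = (27 − 8) − 18 = 1, and ∂_2 has invariant factor 2 > 1, so H_1 ≅ Z ⊕ Z/2.
  H_2: rank ker ∂_2 − rank ∂_3 = (18 − 18) − 0 = 0, and there is no ∂_3, so H_2 ≅ 0.

As a check, the Euler characteristic is 9 − 27 + 18 = 0, which agrees with 1 − 1 + 0 = 0.
(K is a triangulation of the Klein bottle.)

H_0 ≅ Z,  H_1 ≅ Z ⊕ Z/2,  H_2 = 0.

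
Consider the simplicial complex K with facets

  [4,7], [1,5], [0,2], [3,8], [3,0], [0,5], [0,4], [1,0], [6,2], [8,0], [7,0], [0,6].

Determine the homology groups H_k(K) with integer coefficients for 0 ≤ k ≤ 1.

Order the vertices as 0 < 1 < 2 < 3 < 4 < 5 < 6 < 7 < 8. Listing each simplex with vertices in this order, K has dimension 1 with simplices:

  0-simplices (9): [0], [1], [2], [3], [4], [5], [6], [7], [8]
  1-simplices (12): [0,1], [0,2], [0,3], [0,4], [0,5], [0,6], [0,7], [0,8], [1,5], [2,6], [3,8], [4,7]

Hence C_0 ≅ Z^9, C_1 ≅ Z^12.

The boundary map ∂_1: C_1 → C_0 maps an edge to its endpoints' difference, ∂[p,q] = q − p.
The resulting 9×12 matrix has rank 8, and its Smith normal form has invariant factors (1,1,1,1,1,1,1,1).

From H_k ≅ ker(∂_k) / im(∂_{k+1}) we obtain:

  H_0: rank C_0 − rank ∂_1 = 9 − 8 = 1, and the invariant factors of ∂_1 are all 1, so H_0 ≅ Z.
  H_1: rank ker ∂_1 − rank ∂_2 = (12 − 8) − 0 = 4, and there is no ∂_2, so H_1 ≅ Z^4.

H_0 = Z,  H_1 = Z^4.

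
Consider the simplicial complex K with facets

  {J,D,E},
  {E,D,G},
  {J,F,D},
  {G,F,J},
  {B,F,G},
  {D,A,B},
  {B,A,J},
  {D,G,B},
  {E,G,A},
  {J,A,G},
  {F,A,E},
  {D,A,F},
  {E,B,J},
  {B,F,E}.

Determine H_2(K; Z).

H_2 = Z.

Order the vertices as A < B < D < E < F < G < J. Listing each simplex with vertices in this order, K has dimension 2 with simplices:

  0-simplices (7): A, B, D, E, F, G, J
  1-simplices (21): AB, AD, AE, AF, AG, AJ, BD, BE, BF, BG, BJ, DE, DF, DG, DJ, EF, EG, EJ, FG, FJ, GJ
  2-simplices (14): ABD, ABJ, ADF, AEF, AEG, AGJ, BDG, BEF, BEJ, BFG, DEG, DEJ, DFJ, FGJ

so the chain groups are C_0 ≅ Z^7, C_1 ≅ Z^21, C_2 ≅ Z^14.

The boundary map ∂_1: C_1 → C_0 is given by ∂[p,q] = [q] − [p].
This gives a 7×21 integer matrix of rank 6; reducing to Smith normal form yields diagonal entries (1,1,1,1,1,1).

Boundary ∂_2: C_2 → C_1 sends each 2-simplex [p,q,r] to [q,r] − [p,r] + [p,q]. For instance
  ∂BFG = FG − BG + BF,
  ∂BEJ = EJ − BJ + BE.
This gives a 21×14 integer matrix of rank 13; reducing to Smith normal form yields diagonal entries (1,1,1,1,1,1,1,1,1,1,1,1,1).

From H_k ≅ ker(∂_k) / im(∂_{k+1}) we obtain:

  H_2: rank ker ∂_2 − rank ∂_3 = (14 − 13) − 0 = 1, and there is no ∂_3, so H_2 ≅ Z.

(K is a triangulation of the torus T^2.)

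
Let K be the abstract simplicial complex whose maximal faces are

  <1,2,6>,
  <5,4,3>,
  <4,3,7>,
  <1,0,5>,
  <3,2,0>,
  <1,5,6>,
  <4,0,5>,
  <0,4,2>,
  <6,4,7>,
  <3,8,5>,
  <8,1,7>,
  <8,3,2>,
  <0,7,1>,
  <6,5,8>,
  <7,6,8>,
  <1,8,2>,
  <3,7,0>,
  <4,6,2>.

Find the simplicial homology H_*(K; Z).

H_0 = Z,  H_1 = Z ⊕ Z_2,  H_2 = 0.

Fix the vertex order 0 < 1 < 2 < 3 < 4 < 5 < 6 < 7 < 8 and write every simplex with vertices in increasing order. Then dim K = 2 and the simplices of K are:

  0-simplices (9): [0], [1], [2], [3], [4], [5], [6], [7], [8]
  1-simplices (27): (27 of them)
  2-simplices (18): [0,1,5], [0,1,7], [0,2,3], [0,2,4], [0,3,7], [0,4,5], [1,2,6], [1,2,8], [1,5,6], [1,7,8], [2,3,8], [2,4,6], [3,4,5], [3,4,7], [3,5,8], [4,6,7], [5,6,8], [6,7,8]

so the chain groups are C_0 ≅ Z^9, C_1 ≅ Z^27, C_2 ≅ Z^18.

Boundary ∂_1: C_1 → C_0 sends each edge [p,q] (with p < q) to q − p.
This gives a 9×27 integer matrix of rank 8; reducing to Smith normal form yields diagonal entries (1,1,1,1,1,1,1,1).

Boundary ∂_2: C_2 → C_1 acts by ∂[p,q,r] = [q,r] − [p,r] + [p,q]. For instance
  ∂[1,5,6] = [5,6] − [1,6] + [1,5],
  ∂[0,1,5] = [1,5] − [0,5] + [0,1].
This gives a 27×18 integer matrix of rank 18; reducing to Smith normal form yields diagonal entries (1,1,1,1,1,1,1,1,1,1,1,1,1,1,1,1,1,2).

Now H_k = ker ∂_k / im ∂_{k+1}, so:

  H_0: rank C_0 − rank ∂_1 = 9 − 8 = 1, and the invariant factors of ∂_1 are all 1, so H_0 = Z.
  H_1: rank ker ∂_1 − rank ∂_2 = (27 − 8) − 18 = 1, and ∂_2 has invariant factor 2 > 1, so H_1 = Z ⊕ Z_2.
  H_2: rank ker ∂_2 − rank ∂_3 = (18 − 18) − 0 = 0, and there is no ∂_3, so H_2 = 0.

As a check, the Euler characteristic is 9 − 27 + 18 = 0, which agrees with 1 − 1 + 0 = 0.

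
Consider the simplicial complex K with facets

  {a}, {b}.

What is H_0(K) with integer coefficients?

H_0 = Z^2.

We work with the vertex ordering a < b. The simplices of K, each written with vertices in increasing order, are:

  0-simplices (2): a, b

so the chain groups are C_0 ≅ Z^2.

Reading off H_k = ker ∂_k / im ∂_{k+1}:

  H_0: rank C_0 − rank ∂_1 = 2 − 0 = 2, and there is no ∂_1, so H_0 ≅ Z^2.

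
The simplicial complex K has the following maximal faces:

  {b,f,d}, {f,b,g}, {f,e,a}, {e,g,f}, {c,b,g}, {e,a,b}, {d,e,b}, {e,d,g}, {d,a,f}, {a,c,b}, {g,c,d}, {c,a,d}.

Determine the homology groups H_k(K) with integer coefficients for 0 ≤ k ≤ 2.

Order the vertices as a < b < c < d < e < f < g. Listing each simplex with vertices in this order, K has dimension 2 with simplices:

  0-simplices (7): a, b, c, d, e, f, g
  1-simplices (18): ab, ac, ad, ae, af, bc, bd, be, bf, bg, cd, cg, de, df, dg, ef, eg, fg
  2-simplices (12): abc, abe, acd, adf, aef, bcg, bde, bdf, bfg, cdg, deg, efg

so the chain groups are C_0 ≅ Z^7, C_1 ≅ Z^18, C_2 ≅ Z^12.

∂_1: C_1 → C_0 sends each edge [p,q] (with p < q) to q − p.
This gives a 7×18 integer matrix of rank 6; reducing to Smith normal form yields diagonal entries (1,1,1,1,1,1).

∂_2: C_2 → C_1 maps a triangle to the signed sum of its edges. For instance
  ∂efg = fg − eg + ef,
  ∂bde = de − be + bd.
The resulting 18×12 matrix has rank 12, and its Smith normal form has invariant factors (1,1,1,1,1,1,1,1,1,1,1,2).

From H_k ≅ ker(∂_k) / im(∂_{k+1}) we obtain:

  H_0: rank C_0 − rank ∂_1 = 7 − 6 = 1, and the invariant factors of ∂_1 are all 1, so H_0 ≅ Z.
  H_1: rank ker ∂_1 − rank ∂_2 = (18 − 6) − 12 = 0, and ∂_2 has invariant factor 2 > 1, so H_1 ≅ Z/2.
  H_2: rank ker ∂_2 − rank ∂_3 = (12 − 12) − 0 = 0, and there is no ∂_3, so H_2 ≅ 0.

H_0 ≅ Z,  H_1 ≅ Z/2,  H_2 = 0.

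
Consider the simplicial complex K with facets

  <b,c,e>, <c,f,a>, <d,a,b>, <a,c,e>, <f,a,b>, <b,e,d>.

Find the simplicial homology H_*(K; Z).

Order the vertices as a < b < c < d < e < f. Listing each simplex with vertices in this order, K has dimension 2 with simplices:

  0-simplices (6): a, b, c, d, e, f
  1-simplices (12): ab, ac, ad, ae, af, bc, bd, be, bf, ce, cf, de
  2-simplices (6): abd, abf, ace, acf, bce, bde

so the chain groups are C_0 ≅ Z^6, C_1 ≅ Z^12, C_2 ≅ Z^6.

The boundary map ∂_1: C_1 → C_0 sends each edge [p,q] (with p < q) to q − p. For instance
  ∂be = e − b.
This gives a 6×12 integer matrix of rank 5; reducing to Smith normal form yields diagonal entries (1,1,1,1,1).

Boundary ∂_2: C_2 → C_1 acts by ∂[p,q,r] = [q,r] − [p,r] + [p,q]. For instance
  ∂abf = bf − af + ab,
  ∂acf = cf − af + ac.
As a 12×6 matrix over Z this has rank 6, with invariant factors (1,1,1,1,1,1).

Reading off H_k = ker ∂_k / im ∂_{k+1}:

  H_0: rank C_0 − rank ∂_1 = 6 − 5 = 1, and the invariant factors of ∂_1 are all 1, so H_0 = Z.
  H_1: rank ker ∂_1 − rank ∂_2 = (12 − 5) − 6 = 1, and the invariant factors of ∂_2 are all 1, so H_1 = Z.
  H_2: rank ker ∂_2 − rank ∂_3 = (6 − 6) − 0 = 0, and there is no ∂_3, so H_2 = 0.

As a check, the Euler characteristic is 6 − 12 + 6 = 0, which agrees with 1 − 1 + 0 = 0.

H_0 = Z,  H_1 = Z,  H_2 = 0.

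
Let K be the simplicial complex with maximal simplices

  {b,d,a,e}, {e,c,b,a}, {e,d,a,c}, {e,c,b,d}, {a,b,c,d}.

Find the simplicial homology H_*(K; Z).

H_0 = Z,  H_1 = 0,  H_2 = 0,  H_3 = Z.

K has 5 vertices, 10 edges, 10 triangles, 5 3-simplices.
rank ∂_0 = 0, rank ∂_1 = 4 ⇒ b_0 = 5 − 0 − 4 = 1; all invariant factors of ∂_1 are 1 so no torsion. So H_0 = Z.
rank ∂_1 = 4, rank ∂_2 = 6 ⇒ b_1 = 10 − 4 − 6 = 0; all invariant factors of ∂_2 are 1 so no torsion. So H_1 = 0.
rank ∂_2 = 6, rank ∂_3 = 4 ⇒ b_2 = 10 − 6 − 4 = 0; all invariant factors of ∂_3 are 1 so no torsion. So H_2 = 0.
rank ∂_3 = 4, rank ∂_4 = 0 ⇒ b_3 = 5 − 4 − 0 = 1. So H_3 = Z.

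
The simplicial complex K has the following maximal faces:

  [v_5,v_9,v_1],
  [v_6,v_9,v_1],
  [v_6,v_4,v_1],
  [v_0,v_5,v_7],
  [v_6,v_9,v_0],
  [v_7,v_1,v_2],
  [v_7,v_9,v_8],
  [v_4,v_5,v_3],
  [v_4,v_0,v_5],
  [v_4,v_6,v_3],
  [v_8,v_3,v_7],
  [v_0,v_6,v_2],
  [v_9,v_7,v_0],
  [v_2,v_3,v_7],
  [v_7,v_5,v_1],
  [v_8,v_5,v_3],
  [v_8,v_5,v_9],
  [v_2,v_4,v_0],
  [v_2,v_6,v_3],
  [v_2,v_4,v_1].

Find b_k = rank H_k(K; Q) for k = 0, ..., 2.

b_0 = 1, b_1 = 1, b_2 = 0.

We work with the vertex ordering v_0 < v_1 < v_2 < v_3 < v_4 < v_5 < v_6 < v_7 < v_8 < v_9. The simplices of K, each written with vertices in increasing order, are:

  0-simplices (10): [v_0], [v_1], [v_2], [v_3], [v_4], [v_5], [v_6], [v_7], [v_8], [v_9]
  1-simplices (30): (30 of them)
  2-simplices (20): (20 of them)

giving chain groups C_0 ≅ Z^10, C_1 ≅ Z^30, C_2 ≅ Z^20.

The boundary map ∂_1: C_1 → C_0 sends each edge [p,q] (with p < q) to q − p. For instance
  ∂[v_8,v_9] = [v_9] − [v_8].
The resulting 10×30 matrix has rank 9, and its Smith normal form has invariant factors (1,1,1,1,1,1,1,1,1).

Boundary ∂_2: C_2 → C_1 sends each 2-simplex [p,q,r] to [q,r] − [p,r] + [p,q]. For instance
  ∂[v_2,v_3,v_7] = [v_3,v_7] − [v_2,v_7] + [v_2,v_3],
  ∂[v_3,v_5,v_8] = [v_5,v_8] − [v_3,v_8] + [v_3,v_5].
The 30×20 boundary matrix has rank 20 and Smith normal form diag(1,1,1,1,1,1,1,1,1,1,1,1,1,1,1,1,1,1,1,2).

From H_k ≅ ker(∂_k) / im(∂_{k+1}) we obtain:

  H_0: rank C_0 − rank ∂_1 = 10 − 9 = 1, and the invariant factors of ∂_1 are all 1, so H_0 = Z.
  H_1: rank ker ∂_1 − rank ∂_2 = (30 − 9) − 20 = 1, and ∂_2 has invariant factor 2 > 1, so H_1 = Z ⊕ Z/2Z.
  H_2: rank ker ∂_2 − rank ∂_3 = (20 − 20) − 0 = 0, and there is no ∂_3, so H_2 = 0.

Hence the Betti numbers are b_0 = 1, b_1 = 1, b_2 = 0.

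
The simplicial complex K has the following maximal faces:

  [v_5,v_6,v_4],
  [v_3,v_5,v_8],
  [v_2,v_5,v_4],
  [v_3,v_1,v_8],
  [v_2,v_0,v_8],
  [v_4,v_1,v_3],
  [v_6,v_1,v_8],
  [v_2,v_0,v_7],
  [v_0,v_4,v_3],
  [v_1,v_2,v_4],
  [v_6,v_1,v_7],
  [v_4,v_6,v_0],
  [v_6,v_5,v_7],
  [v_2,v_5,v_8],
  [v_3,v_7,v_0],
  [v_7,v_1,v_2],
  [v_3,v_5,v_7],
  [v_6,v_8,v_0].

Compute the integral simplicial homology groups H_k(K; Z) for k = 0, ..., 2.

H_0 ≅ Z,  H_1 ≅ Z^2,  H_2 ≅ Z.

Fix the vertex order v_0 < v_1 < v_2 < v_3 < v_4 < v_5 < v_6 < v_7 < v_8 and write every simplex with vertices in increasing order. Then dim K = 2 and the simplices of K are:

  0-simplices (9): [v_0], [v_1], [v_2], [v_3], [v_4], [v_5], [v_6], [v_7], [v_8]
  1-simplices (27): (27 of them)
  2-simplices (18): (18 of them)

giving chain groups C_0 ≅ Z^9, C_1 ≅ Z^27, C_2 ≅ Z^18.

∂_1: C_1 → C_0 maps an edge to its endpoints' difference, ∂[p,q] = q − p.
As a 9×27 matrix over Z this has rank 8, with invariant factors (1,1,1,1,1,1,1,1).

∂_2: C_2 → C_1 sends each 2-simplex [p,q,r] to [q,r] − [p,r] + [p,q]. For instance
  ∂[v_0,v_2,v_7] = [v_2,v_7] − [v_0,v_7] + [v_0,v_2],
  ∂[v_3,v_5,v_7] = [v_5,v_7] − [v_3,v_7] + [v_3,v_5].
This gives a 27×18 integer matrix of rank 17; reducing to Smith normal form yields diagonal entries (1,1,1,1,1,1,1,1,1,1,1,1,1,1,1,1,1).

Reading off H_k = ker ∂_k / im ∂_{k+1}:

  H_0: rank C_0 − rank ∂_1 = 9 − 8 = 1, and the invariant factors of ∂_1 are all 1, so H_0 = Z.
  H_1: rank ker ∂_1 − rank ∂_2 = (27 − 8) − 17 = 2, and the invariant factors of ∂_2 are all 1, so H_1 = Z^2.
  H_2: rank ker ∂_2 − rank ∂_3 = (18 − 17) − 0 = 1, and there is no ∂_3, so H_2 = Z.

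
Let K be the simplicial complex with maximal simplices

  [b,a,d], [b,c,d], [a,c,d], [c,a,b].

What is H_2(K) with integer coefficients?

H_2 = Z.

Fix the vertex order a < b < c < d and write every simplex with vertices in increasing order. Then dim K = 2 and the simplices of K are:

  0-simplices (4): a, b, c, d
  1-simplices (6): ab, ac, ad, bc, bd, cd
  2-simplices (4): abc, abd, acd, bcd

giving chain groups C_0 ≅ Z^4, C_1 ≅ Z^6, C_2 ≅ Z^4.

The boundary map ∂_1: C_1 → C_0 maps an edge to its endpoints' difference, ∂[p,q] = q − p. For instance
  ∂ac = c − a.
As a 4×6 matrix over Z this has rank 3, with invariant factors (1,1,1).

The boundary map ∂_2: C_2 → C_1 sends each 2-simplex [p,q,r] to [q,r] − [p,r] + [p,q]. For instance
  ∂acd = cd − ad + ac,
  ∂abd = bd − ad + ab.
The resulting 6×4 matrix has rank 3, and its Smith normal form has invariant factors (1,1,1).

From H_k ≅ ker(∂_k) / im(∂_{k+1}) we obtain:

  H_2: rank ker ∂_2 − rank ∂_3 = (4 − 3) − 0 = 1, and there is no ∂_3, so H_2 ≅ Z.

(K is a triangulation of the 2-sphere S^2.)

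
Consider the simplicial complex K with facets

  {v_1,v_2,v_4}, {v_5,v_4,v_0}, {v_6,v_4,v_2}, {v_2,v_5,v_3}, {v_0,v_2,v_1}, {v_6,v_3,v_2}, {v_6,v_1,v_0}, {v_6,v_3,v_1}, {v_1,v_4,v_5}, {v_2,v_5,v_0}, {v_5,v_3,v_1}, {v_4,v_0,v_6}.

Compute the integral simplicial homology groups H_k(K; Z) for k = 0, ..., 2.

K has 7 vertices, 18 edges, 12 triangles.
rank ∂_0 = 0, rank ∂_1 = 6 ⇒ b_0 = 7 − 0 − 6 = 1; all invariant factors of ∂_1 are 1 so no torsion. So H_0 ≅ Z.
rank ∂_1 = 6, rank ∂_2 = 12 ⇒ b_1 = 18 − 6 − 12 = 0; ∂_2 has invariant factor(s) [2] giving torsion. So H_1 ≅ Z/2.
rank ∂_2 = 12, rank ∂_3 = 0 ⇒ b_2 = 12 − 12 − 0 = 0. So H_2 ≅ 0.

H_0 = Z,  H_1 = Z/2,  H_2 = 0.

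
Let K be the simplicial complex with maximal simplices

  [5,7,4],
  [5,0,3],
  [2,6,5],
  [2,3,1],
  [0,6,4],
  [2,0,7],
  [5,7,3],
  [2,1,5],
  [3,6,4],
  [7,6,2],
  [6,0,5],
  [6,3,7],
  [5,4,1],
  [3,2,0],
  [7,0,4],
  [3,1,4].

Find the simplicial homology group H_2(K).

We work with the vertex ordering 0 < 1 < 2 < 3 < 4 < 5 < 6 < 7. The simplices of K, each written with vertices in increasing order, are:

  0-simplices (8): [0], [1], [2], [3], [4], [5], [6], [7]
  1-simplices (24): (24 of them)
  2-simplices (16): [0,2,3], [0,2,7], [0,3,5], [0,4,6], [0,4,7], [0,5,6], [1,2,3], [1,2,5], [1,3,4], [1,4,5], [2,5,6], [2,6,7], [3,4,6], [3,5,7], [3,6,7], [4,5,7]

Hence C_0 ≅ Z^8, C_1 ≅ Z^24, C_2 ≅ Z^16.

∂_1: C_1 → C_0 is given by ∂[p,q] = [q] − [p]. For instance
  ∂[3,7] = [7] − [3].
As a 8×24 matrix over Z this has rank 7, with invariant factors (1,1,1,1,1,1,1).

Boundary ∂_2: C_2 → C_1 maps a triangle to the signed sum of its edges. For instance
  ∂[2,5,6] = [5,6] − [2,6] + [2,5],
  ∂[3,4,6] = [4,6] − [3,6] + [3,4].
As a 24×16 matrix over Z this has rank 15, with invariant factors (1,1,1,1,1,1,1,1,1,1,1,1,1,1,1).

Now H_k = ker ∂_k / im ∂_{k+1}, so:

  H_2: rank ker ∂_2 − rank ∂_3 = (16 − 15) − 0 = 1, and there is no ∂_3, so H_2 = Z.

H_2 ≅ Z.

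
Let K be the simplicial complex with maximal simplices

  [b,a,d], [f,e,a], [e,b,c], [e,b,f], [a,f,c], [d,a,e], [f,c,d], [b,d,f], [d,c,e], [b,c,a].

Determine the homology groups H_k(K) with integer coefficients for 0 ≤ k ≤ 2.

H_0 = Z,  H_1 = Z/2,  H_2 = 0.

K has 6 vertices, 15 edges, 10 triangles.
rank ∂_0 = 0, rank ∂_1 = 5 ⇒ b_0 = 6 − 0 − 5 = 1; all invariant factors of ∂_1 are 1 so no torsion. So H_0 ≅ Z.
rank ∂_1 = 5, rank ∂_2 = 10 ⇒ b_1 = 15 − 5 − 10 = 0; ∂_2 has invariant factor(s) [2] giving torsion. So H_1 ≅ Z/2.
rank ∂_2 = 10, rank ∂_3 = 0 ⇒ b_2 = 10 − 10 − 0 = 0. So H_2 ≅ 0.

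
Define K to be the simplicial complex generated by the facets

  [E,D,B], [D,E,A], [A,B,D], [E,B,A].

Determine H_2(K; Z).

Order the vertices as A < B < D < E. Listing each simplex with vertices in this order, K has dimension 2 with simplices:

  0-simplices (4): A, B, D, E
  1-simplices (6): AB, AD, AE, BD, BE, DE
  2-simplices (4): ABD, ABE, ADE, BDE

Hence C_0 ≅ Z^4, C_1 ≅ Z^6, C_2 ≅ Z^4.

∂_1: C_1 → C_0 sends each edge [p,q] (with p < q) to q − p.
The 4×6 boundary matrix has rank 3 and Smith normal form diag(1,1,1).

Boundary ∂_2: C_2 → C_1 sends each 2-simplex [p,q,r] to [q,r] − [p,r] + [p,q]. For instance
  ∂ABE = BE − AE + AB,
  ∂BDE = DE − BE + BD.
This gives a 6×4 integer matrix of rank 3; reducing to Smith normal form yields diagonal entries (1,1,1).

From H_k ≅ ker(∂_k) / im(∂_{k+1}) we obtain:

  H_2: rank ker ∂_2 − rank ∂_3 = (4 − 3) − 0 = 1, and there is no ∂_3, so H_2 ≅ Z.

H_2 = Z.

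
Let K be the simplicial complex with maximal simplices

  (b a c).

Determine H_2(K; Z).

K has 3 vertices, 3 edges, 1 triangle.
rank ∂_2 = 1, rank ∂_3 = 0 ⇒ b_2 = 1 − 1 − 0 = 0. So H_2 = 0.

H_2 = 0.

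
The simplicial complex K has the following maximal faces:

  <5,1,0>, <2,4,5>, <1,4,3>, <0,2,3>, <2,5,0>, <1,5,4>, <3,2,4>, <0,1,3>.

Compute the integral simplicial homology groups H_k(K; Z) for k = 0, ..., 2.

K has 6 vertices, 12 edges, 8 triangles.
rank ∂_0 = 0, rank ∂_1 = 5 ⇒ b_0 = 6 − 0 − 5 = 1; all invariant factors of ∂_1 are 1 so no torsion. So H_0 = Z.
rank ∂_1 = 5, rank ∂_2 = 7 ⇒ b_1 = 12 − 5 − 7 = 0; all invariant factors of ∂_2 are 1 so no torsion. So H_1 = 0.
rank ∂_2 = 7, rank ∂_3 = 0 ⇒ b_2 = 8 − 7 − 0 = 1. So H_2 = Z.

H_0 = Z,  H_1 = 0,  H_2 = Z.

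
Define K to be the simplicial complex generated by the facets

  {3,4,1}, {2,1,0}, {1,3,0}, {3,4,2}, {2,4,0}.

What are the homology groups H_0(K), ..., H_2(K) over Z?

H_0 = Z,  H_1 = Z,  H_2 = 0.

We work with the vertex ordering 0 < 1 < 2 < 3 < 4. The simplices of K, each written with vertices in increasing order, are:

  0-simplices (5): [0], [1], [2], [3], [4]
  1-simplices (10): [0,1], [0,2], [0,3], [0,4], [1,2], [1,3], [1,4], [2,3], [2,4], [3,4]
  2-simplices (5): [0,1,2], [0,1,3], [0,2,4], [1,3,4], [2,3,4]

so the chain groups are C_0 ≅ Z^5, C_1 ≅ Z^10, C_2 ≅ Z^5.

Boundary ∂_1: C_1 → C_0 maps an edge to its endpoints' difference, ∂[p,q] = q − p. For instance
  ∂[1,3] = [3] − [1].
This gives a 5×10 integer matrix of rank 4; reducing to Smith normal form yields diagonal entries (1,1,1,1).

∂_2: C_2 → C_1 sends each 2-simplex [p,q,r] to [q,r] − [p,r] + [p,q]. For instance
  ∂[0,1,2] = [1,2] − [0,2] + [0,1],
  ∂[2,3,4] = [3,4] − [2,4] + [2,3].
The resulting 10×5 matrix has rank 5, and its Smith normal form has invariant factors (1,1,1,1,1).

Reading off H_k = ker ∂_k / im ∂_{k+1}:

  H_0: rank C_0 − rank ∂_1 = 5 − 4 = 1, and the invariant factors of ∂_1 are all 1, so H_0 = Z.
  H_1: rank ker ∂_1 − rank ∂_2 = (10 − 4) − 5 = 1, and the invariant factors of ∂_2 are all 1, so H_1 = Z.
  H_2: rank ker ∂_2 − rank ∂_3 = (5 − 5) − 0 = 0, and there is no ∂_3, so H_2 = 0.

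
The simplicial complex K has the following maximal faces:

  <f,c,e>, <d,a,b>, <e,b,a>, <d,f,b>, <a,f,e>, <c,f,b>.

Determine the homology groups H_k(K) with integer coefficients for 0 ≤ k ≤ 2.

H_0 = Z,  H_1 = Z,  H_2 = 0.

Take the total order a < b < c < d < e < f on the vertex set. Then K (dimension 2) consists of the simplices:

  0-simplices (6): a, b, c, d, e, f
  1-simplices (12): ab, ad, ae, af, bc, bd, be, bf, ce, cf, df, ef
  2-simplices (6): abd, abe, aef, bcf, bdf, cef

so the chain groups are C_0 ≅ Z^6, C_1 ≅ Z^12, C_2 ≅ Z^6.

The boundary map ∂_1: C_1 → C_0 is given by ∂[p,q] = [q] − [p].
This gives a 6×12 integer matrix of rank 5; reducing to Smith normal form yields diagonal entries (1,1,1,1,1).

Boundary ∂_2: C_2 → C_1 maps a triangle to the signed sum of its edges. For instance
  ∂cef = ef − cf + ce,
  ∂abe = be − ae + ab.
As a 12×6 matrix over Z this has rank 6, with invariant factors (1,1,1,1,1,1).

From H_k ≅ ker(∂_k) / im(∂_{k+1}) we obtain:

  H_0: rank C_0 − rank ∂_1 = 6 − 5 = 1, and the invariant factors of ∂_1 are all 1, so H_0 = Z.
  H_1: rank ker ∂_1 − rank ∂_2 = (12 − 5) − 6 = 1, and the invariant factors of ∂_2 are all 1, so H_1 = Z.
  H_2: rank ker ∂_2 − rank ∂_3 = (6 − 6) − 0 = 0, and there is no ∂_3, so H_2 = 0.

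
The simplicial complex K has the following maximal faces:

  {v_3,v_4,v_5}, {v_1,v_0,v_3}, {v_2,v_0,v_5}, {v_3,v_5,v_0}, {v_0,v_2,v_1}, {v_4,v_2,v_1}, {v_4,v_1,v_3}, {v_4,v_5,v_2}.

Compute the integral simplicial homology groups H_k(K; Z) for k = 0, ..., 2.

Fix the vertex order v_0 < v_1 < v_2 < v_3 < v_4 < v_5 and write every simplex with vertices in increasing order. Then dim K = 2 and the simplices of K are:

  0-simplices (6): [v_0], [v_1], [v_2], [v_3], [v_4], [v_5]
  1-simplices (12): [v_0,v_1], [v_0,v_2], [v_0,v_3], [v_0,v_5], [v_1,v_2], [v_1,v_3], [v_1,v_4], [v_2,v_4], [v_2,v_5], [v_3,v_4], [v_3,v_5], [v_4,v_5]
  2-simplices (8): [v_0,v_1,v_2], [v_0,v_1,v_3], [v_0,v_2,v_5], [v_0,v_3,v_5], [v_1,v_2,v_4], [v_1,v_3,v_4], [v_2,v_4,v_5], [v_3,v_4,v_5]

Hence C_0 ≅ Z^6, C_1 ≅ Z^12, C_2 ≅ Z^8.

Boundary ∂_1: C_1 → C_0 is given by ∂[p,q] = [q] − [p]. For instance
  ∂[v_3,v_4] = [v_4] − [v_3].
As a 6×12 matrix over Z this has rank 5, with invariant factors (1,1,1,1,1).

Boundary ∂_2: C_2 → C_1 sends each 2-simplex [p,q,r] to [q,r] − [p,r] + [p,q]. For instance
  ∂[v_3,v_4,v_5] = [v_4,v_5] − [v_3,v_5] + [v_3,v_4],
  ∂[v_1,v_3,v_4] = [v_3,v_4] − [v_1,v_4] + [v_1,v_3].
The resulting 12×8 matrix has rank 7, and its Smith normal form has invariant factors (1,1,1,1,1,1,1).

From H_k ≅ ker(∂_k) / im(∂_{k+1}) we obtain:

  H_0: rank C_0 − rank ∂_1 = 6 − 5 = 1, and the invariant factors of ∂_1 are all 1, so H_0 = Z.
  H_1: rank ker ∂_1 − rank ∂_2 = (12 − 5) − 7 = 0, and the invariant factors of ∂_2 are all 1, so H_1 = 0.
  H_2: rank ker ∂_2 − rank ∂_3 = (8 − 7) − 0 = 1, and there is no ∂_3, so H_2 = Z.

H_0 ≅ Z,  H_1 = 0,  H_2 ≅ Z.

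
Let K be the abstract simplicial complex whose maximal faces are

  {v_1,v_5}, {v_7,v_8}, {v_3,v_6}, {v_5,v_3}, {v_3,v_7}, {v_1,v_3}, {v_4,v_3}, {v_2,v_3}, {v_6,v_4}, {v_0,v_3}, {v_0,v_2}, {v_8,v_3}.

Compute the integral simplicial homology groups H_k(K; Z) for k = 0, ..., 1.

K has 9 vertices, 12 edges.
rank ∂_0 = 0, rank ∂_1 = 8 ⇒ b_0 = 9 − 0 − 8 = 1; all invariant factors of ∂_1 are 1 so no torsion. So H_0 ≅ Z.
rank ∂_1 = 8, rank ∂_2 = 0 ⇒ b_1 = 12 − 8 − 0 = 4. So H_1 ≅ Z^4.

H_0 = Z,  H_1 = Z^4.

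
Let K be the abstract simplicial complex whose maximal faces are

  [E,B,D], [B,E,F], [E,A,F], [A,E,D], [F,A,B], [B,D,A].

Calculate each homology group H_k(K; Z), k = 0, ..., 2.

H_0 = Z,  H_1 = 0,  H_2 = Z.

We work with the vertex ordering A < B < D < E < F. The simplices of K, each written with vertices in increasing order, are:

  0-simplices (5): A, B, D, E, F
  1-simplices (9): AB, AD, AE, AF, BD, BE, BF, DE, EF
  2-simplices (6): ABD, ABF, ADE, AEF, BDE, BEF

giving chain groups C_0 ≅ Z^5, C_1 ≅ Z^9, C_2 ≅ Z^6.

∂_1: C_1 → C_0 is given by ∂[p,q] = [q] − [p].
The resulting 5×9 matrix has rank 4, and its Smith normal form has invariant factors (1,1,1,1).

∂_2: C_2 → C_1 acts by ∂[p,q,r] = [q,r] − [p,r] + [p,q]. For instance
  ∂ABF = BF − AF + AB,
  ∂AEF = EF − AF + AE.
This gives a 9×6 integer matrix of rank 5; reducing to Smith normal form yields diagonal entries (1,1,1,1,1).

Computing H_k = (kernel of ∂_k) / (image of ∂_{k+1}):

  H_0: rank C_0 − rank ∂_1 = 5 − 4 = 1, and the invariant factors of ∂_1 are all 1, so H_0 ≅ Z.
  H_1: rank ker ∂_1 − rank ∂_2 = (9 − 4) − 5 = 0, and the invariant factors of ∂_2 are all 1, so H_1 ≅ 0.
  H_2: rank ker ∂_2 − rank ∂_3 = (6 − 5) − 0 = 1, and there is no ∂_3, so H_2 ≅ Z.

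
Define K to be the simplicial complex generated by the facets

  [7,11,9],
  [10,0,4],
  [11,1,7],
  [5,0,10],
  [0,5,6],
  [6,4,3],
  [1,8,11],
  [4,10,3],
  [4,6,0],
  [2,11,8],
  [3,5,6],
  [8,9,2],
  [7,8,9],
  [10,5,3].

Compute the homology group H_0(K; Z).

We work with the vertex ordering 0 < 1 < 2 < 3 < 4 < 5 < 6 < 7 < 8 < 9 < 10 < 11. The simplices of K, each written with vertices in increasing order, are:

  0-simplices (12): [0], [1], [2], [3], [4], [5], [6], [7], [8], [9], [10], [11]
  1-simplices (24): (24 of them)
  2-simplices (14): [0,4,6], [0,4,10], [0,5,6], [0,5,10], [1,7,11], [1,8,11], [2,8,9], [2,8,11], [3,4,6], [3,4,10], [3,5,6], [3,5,10], [7,8,9], [7,9,11]

Hence C_0 ≅ Z^12, C_1 ≅ Z^24, C_2 ≅ Z^14.

Boundary ∂_1: C_1 → C_0 maps an edge to its endpoints' difference, ∂[p,q] = q − p. For instance
  ∂[7,8] = [8] − [7].
The resulting 12×24 matrix has rank 10, and its Smith normal form has invariant factors (1,1,1,1,1,1,1,1,1,1).

The boundary map ∂_2: C_2 → C_1 sends each 2-simplex [p,q,r] to [q,r] − [p,r] + [p,q]. For instance
  ∂[1,8,11] = [8,11] − [1,11] + [1,8],
  ∂[7,8,9] = [8,9] − [7,9] + [7,8].
The 24×14 boundary matrix has rank 13 and Smith normal form diag(1,1,1,1,1,1,1,1,1,1,1,1,1).

Now H_k = ker ∂_k / im ∂_{k+1}, so:

  H_0: rank C_0 − rank ∂_1 = 12 − 10 = 2, and the invariant factors of ∂_1 are all 1, so H_0 = Z^2.

H_0 ≅ Z^2.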